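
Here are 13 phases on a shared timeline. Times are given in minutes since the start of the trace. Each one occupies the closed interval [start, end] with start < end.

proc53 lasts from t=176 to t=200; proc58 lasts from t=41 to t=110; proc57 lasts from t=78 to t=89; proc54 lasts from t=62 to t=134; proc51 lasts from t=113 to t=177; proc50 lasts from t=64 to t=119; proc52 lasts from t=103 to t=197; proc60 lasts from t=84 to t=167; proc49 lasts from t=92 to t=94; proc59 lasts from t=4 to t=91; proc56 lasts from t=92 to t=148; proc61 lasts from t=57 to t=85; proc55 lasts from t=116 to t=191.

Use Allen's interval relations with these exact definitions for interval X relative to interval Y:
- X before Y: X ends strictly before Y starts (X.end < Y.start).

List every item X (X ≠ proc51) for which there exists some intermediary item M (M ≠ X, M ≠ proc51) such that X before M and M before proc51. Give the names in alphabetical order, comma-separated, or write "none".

proc57, proc59, proc61

Target proc51 = [t=113, t=177].
Intermediaries M with M before proc51: proc49, proc57, proc58, proc59, proc61.
Via proc49 — items with X before proc49: proc57, proc59, proc61.
Via proc57 — items with X before proc57: none.
Via proc58 — items with X before proc58: none.
Via proc59 — items with X before proc59: none.
Via proc61 — items with X before proc61: none.
Union: proc57, proc59, proc61.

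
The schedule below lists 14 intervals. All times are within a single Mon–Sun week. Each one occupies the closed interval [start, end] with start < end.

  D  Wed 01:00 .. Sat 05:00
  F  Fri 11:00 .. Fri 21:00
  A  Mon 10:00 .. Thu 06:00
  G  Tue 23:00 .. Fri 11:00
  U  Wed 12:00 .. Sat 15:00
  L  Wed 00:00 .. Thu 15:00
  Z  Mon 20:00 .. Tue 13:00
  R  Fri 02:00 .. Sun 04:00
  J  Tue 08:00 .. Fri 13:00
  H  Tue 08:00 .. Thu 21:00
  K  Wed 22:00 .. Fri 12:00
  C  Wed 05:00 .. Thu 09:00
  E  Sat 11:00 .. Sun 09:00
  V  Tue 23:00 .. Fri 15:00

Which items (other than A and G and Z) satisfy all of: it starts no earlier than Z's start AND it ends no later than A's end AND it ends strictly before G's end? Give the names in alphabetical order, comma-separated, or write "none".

none

Conditions: its start is no earlier than Z's start (X.start >= Mon 20:00) AND its end is no later than A's end (X.end <= Thu 06:00) AND its end is strictly before G's end (X.end < Fri 11:00).
C: start Wed 05:00 >= Mon 20:00? ✓; end Thu 09:00 <= Thu 06:00? ✗; end Thu 09:00 < Fri 11:00? ✓ → no.
D: start Wed 01:00 >= Mon 20:00? ✓; end Sat 05:00 <= Thu 06:00? ✗; end Sat 05:00 < Fri 11:00? ✗ → no.
E: start Sat 11:00 >= Mon 20:00? ✓; end Sun 09:00 <= Thu 06:00? ✗; end Sun 09:00 < Fri 11:00? ✗ → no.
F: start Fri 11:00 >= Mon 20:00? ✓; end Fri 21:00 <= Thu 06:00? ✗; end Fri 21:00 < Fri 11:00? ✗ → no.
H: start Tue 08:00 >= Mon 20:00? ✓; end Thu 21:00 <= Thu 06:00? ✗; end Thu 21:00 < Fri 11:00? ✓ → no.
J: start Tue 08:00 >= Mon 20:00? ✓; end Fri 13:00 <= Thu 06:00? ✗; end Fri 13:00 < Fri 11:00? ✗ → no.
K: start Wed 22:00 >= Mon 20:00? ✓; end Fri 12:00 <= Thu 06:00? ✗; end Fri 12:00 < Fri 11:00? ✗ → no.
L: start Wed 00:00 >= Mon 20:00? ✓; end Thu 15:00 <= Thu 06:00? ✗; end Thu 15:00 < Fri 11:00? ✓ → no.
R: start Fri 02:00 >= Mon 20:00? ✓; end Sun 04:00 <= Thu 06:00? ✗; end Sun 04:00 < Fri 11:00? ✗ → no.
U: start Wed 12:00 >= Mon 20:00? ✓; end Sat 15:00 <= Thu 06:00? ✗; end Sat 15:00 < Fri 11:00? ✗ → no.
V: start Tue 23:00 >= Mon 20:00? ✓; end Fri 15:00 <= Thu 06:00? ✗; end Fri 15:00 < Fri 11:00? ✗ → no.
Result: none.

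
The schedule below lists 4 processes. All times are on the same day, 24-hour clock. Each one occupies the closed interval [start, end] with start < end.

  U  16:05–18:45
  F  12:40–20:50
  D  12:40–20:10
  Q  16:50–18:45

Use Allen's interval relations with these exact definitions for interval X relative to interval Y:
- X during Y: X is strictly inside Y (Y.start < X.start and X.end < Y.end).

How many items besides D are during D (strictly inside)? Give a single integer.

2

Target D = [12:40, 20:10].
F [12:40, 20:50] → started-by → no.
Q [16:50, 18:45] → during → counts.
U [16:05, 18:45] → during → counts.
Total: 2.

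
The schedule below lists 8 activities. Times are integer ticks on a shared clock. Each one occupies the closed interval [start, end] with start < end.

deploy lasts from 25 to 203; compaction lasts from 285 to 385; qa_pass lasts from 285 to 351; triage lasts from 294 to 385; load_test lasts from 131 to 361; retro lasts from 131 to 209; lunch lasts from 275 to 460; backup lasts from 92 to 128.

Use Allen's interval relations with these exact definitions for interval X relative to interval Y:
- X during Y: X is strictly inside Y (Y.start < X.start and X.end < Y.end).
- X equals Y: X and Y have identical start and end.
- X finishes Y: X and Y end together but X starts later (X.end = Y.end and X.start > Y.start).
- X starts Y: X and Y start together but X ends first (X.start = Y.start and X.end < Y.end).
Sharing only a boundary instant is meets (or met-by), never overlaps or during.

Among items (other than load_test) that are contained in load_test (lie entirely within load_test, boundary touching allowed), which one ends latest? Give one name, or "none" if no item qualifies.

qa_pass

Target load_test = [131, 361].
backup [92, 128] → before → excluded.
compaction [285, 385] → overlapped-by → excluded.
deploy [25, 203] → overlaps → excluded.
lunch [275, 460] → overlapped-by → excluded.
qa_pass [285, 351] → during → candidate.
retro [131, 209] → starts → candidate.
triage [294, 385] → overlapped-by → excluded.
Among candidates, latest end is 351 → qa_pass.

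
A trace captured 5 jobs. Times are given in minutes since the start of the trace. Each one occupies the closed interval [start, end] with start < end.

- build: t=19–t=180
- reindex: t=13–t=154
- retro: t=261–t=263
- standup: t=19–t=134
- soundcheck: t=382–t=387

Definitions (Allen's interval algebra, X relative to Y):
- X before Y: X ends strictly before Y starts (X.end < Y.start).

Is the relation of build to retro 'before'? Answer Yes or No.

build = [t=19, t=180], retro = [t=261, t=263].
Actual relation of build to retro: before.
Asked whether 'before' holds → Yes.

Yes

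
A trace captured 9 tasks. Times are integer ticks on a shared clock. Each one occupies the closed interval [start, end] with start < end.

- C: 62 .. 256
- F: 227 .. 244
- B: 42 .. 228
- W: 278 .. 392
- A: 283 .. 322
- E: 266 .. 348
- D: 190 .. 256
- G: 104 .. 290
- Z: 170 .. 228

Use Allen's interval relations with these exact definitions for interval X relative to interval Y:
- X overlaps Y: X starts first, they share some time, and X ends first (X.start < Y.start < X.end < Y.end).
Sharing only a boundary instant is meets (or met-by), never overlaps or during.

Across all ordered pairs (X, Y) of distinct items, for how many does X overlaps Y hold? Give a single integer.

11

Checking all 72 ordered pairs for relation 'overlaps'; matching pairs in alphabetical order:
(B, C): B overlaps C ✓
(B, D): B overlaps D ✓
(B, F): B overlaps F ✓
(B, G): B overlaps G ✓
(C, G): C overlaps G ✓
(E, W): E overlaps W ✓
(G, A): G overlaps A ✓
(G, E): G overlaps E ✓
(G, W): G overlaps W ✓
(Z, D): Z overlaps D ✓
(Z, F): Z overlaps F ✓
Count: 11.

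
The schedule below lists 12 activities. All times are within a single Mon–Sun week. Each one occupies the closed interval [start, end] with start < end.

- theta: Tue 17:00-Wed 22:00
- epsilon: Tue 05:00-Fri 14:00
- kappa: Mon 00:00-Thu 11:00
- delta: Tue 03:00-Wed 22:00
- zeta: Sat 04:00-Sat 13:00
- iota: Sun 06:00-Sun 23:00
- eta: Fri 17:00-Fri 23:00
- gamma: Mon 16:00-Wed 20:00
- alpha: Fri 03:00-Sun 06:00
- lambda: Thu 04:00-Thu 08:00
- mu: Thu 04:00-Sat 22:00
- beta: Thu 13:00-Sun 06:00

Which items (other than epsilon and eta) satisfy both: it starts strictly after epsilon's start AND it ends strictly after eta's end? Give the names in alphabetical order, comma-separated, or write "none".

alpha, beta, iota, mu, zeta

Conditions: its start is strictly after epsilon's start (X.start > Tue 05:00) AND its end is strictly after eta's end (X.end > Fri 23:00).
alpha: start Fri 03:00 > Tue 05:00? ✓; end Sun 06:00 > Fri 23:00? ✓ → yes.
beta: start Thu 13:00 > Tue 05:00? ✓; end Sun 06:00 > Fri 23:00? ✓ → yes.
delta: start Tue 03:00 > Tue 05:00? ✗; end Wed 22:00 > Fri 23:00? ✗ → no.
gamma: start Mon 16:00 > Tue 05:00? ✗; end Wed 20:00 > Fri 23:00? ✗ → no.
iota: start Sun 06:00 > Tue 05:00? ✓; end Sun 23:00 > Fri 23:00? ✓ → yes.
kappa: start Mon 00:00 > Tue 05:00? ✗; end Thu 11:00 > Fri 23:00? ✗ → no.
lambda: start Thu 04:00 > Tue 05:00? ✓; end Thu 08:00 > Fri 23:00? ✗ → no.
mu: start Thu 04:00 > Tue 05:00? ✓; end Sat 22:00 > Fri 23:00? ✓ → yes.
theta: start Tue 17:00 > Tue 05:00? ✓; end Wed 22:00 > Fri 23:00? ✗ → no.
zeta: start Sat 04:00 > Tue 05:00? ✓; end Sat 13:00 > Fri 23:00? ✓ → yes.
Result: alpha, beta, iota, mu, zeta.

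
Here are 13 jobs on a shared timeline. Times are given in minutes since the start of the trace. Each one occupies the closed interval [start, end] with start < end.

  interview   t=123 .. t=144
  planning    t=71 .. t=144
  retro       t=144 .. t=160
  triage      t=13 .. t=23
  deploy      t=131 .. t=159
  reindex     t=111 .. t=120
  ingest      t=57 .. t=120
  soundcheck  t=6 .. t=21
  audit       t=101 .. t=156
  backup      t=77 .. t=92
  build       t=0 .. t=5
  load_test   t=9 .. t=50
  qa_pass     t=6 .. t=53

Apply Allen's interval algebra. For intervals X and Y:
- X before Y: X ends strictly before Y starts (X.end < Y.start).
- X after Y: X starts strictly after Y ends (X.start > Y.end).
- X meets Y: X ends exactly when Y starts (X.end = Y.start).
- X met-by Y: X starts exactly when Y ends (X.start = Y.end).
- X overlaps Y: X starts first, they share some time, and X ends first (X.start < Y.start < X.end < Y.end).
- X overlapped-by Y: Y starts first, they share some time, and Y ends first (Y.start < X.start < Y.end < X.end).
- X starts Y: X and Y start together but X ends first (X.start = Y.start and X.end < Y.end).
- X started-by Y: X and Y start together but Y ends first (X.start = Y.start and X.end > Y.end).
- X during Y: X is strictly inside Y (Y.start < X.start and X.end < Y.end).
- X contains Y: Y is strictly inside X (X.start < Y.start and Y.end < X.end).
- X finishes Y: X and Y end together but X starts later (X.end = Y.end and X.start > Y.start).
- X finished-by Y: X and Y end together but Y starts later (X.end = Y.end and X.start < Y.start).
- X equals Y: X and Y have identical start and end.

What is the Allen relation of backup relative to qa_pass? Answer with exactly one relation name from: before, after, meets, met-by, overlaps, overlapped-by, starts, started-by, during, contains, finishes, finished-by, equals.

backup = [t=77, t=92]; qa_pass = [t=6, t=53].
Compare endpoints: backup.start > qa_pass.start, backup.start > qa_pass.end, backup.end > qa_pass.start, backup.end > qa_pass.end.
That pattern is 'after'.

after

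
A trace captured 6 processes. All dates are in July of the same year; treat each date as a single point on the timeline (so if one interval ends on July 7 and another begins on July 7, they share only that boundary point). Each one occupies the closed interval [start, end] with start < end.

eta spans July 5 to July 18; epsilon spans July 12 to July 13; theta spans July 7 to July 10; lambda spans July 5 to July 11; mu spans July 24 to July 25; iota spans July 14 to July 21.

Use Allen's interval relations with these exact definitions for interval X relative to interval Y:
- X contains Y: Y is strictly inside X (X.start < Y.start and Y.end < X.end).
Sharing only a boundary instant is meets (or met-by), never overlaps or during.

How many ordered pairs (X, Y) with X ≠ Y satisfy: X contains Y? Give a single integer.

3

Checking all 30 ordered pairs for relation 'contains'; matching pairs in alphabetical order:
(eta, epsilon): eta contains epsilon ✓
(eta, theta): eta contains theta ✓
(lambda, theta): lambda contains theta ✓
Count: 3.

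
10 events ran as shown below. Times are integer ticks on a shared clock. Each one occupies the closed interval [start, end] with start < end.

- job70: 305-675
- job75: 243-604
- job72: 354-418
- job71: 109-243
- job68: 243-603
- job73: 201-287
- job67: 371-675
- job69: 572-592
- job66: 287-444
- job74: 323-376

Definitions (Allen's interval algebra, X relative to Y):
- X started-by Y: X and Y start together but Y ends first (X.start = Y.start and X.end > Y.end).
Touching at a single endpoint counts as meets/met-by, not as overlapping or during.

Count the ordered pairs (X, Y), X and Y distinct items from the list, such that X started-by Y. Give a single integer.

Checking all 90 ordered pairs for relation 'started-by'; matching pairs in alphabetical order:
(job75, job68): job75 started-by job68 ✓
Count: 1.

1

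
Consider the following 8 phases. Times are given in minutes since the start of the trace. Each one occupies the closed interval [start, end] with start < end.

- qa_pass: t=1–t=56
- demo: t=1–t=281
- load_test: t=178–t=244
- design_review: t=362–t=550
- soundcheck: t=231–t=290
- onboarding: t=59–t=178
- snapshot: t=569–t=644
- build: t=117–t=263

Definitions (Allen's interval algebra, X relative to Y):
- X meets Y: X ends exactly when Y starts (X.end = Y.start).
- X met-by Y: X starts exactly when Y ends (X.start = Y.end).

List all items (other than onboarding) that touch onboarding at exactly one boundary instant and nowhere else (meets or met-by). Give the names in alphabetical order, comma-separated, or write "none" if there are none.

Target onboarding = [t=59, t=178].
build [t=117, t=263] → overlapped-by → no.
demo [t=1, t=281] → contains → no.
design_review [t=362, t=550] → after → no.
load_test [t=178, t=244] → met-by → yes.
qa_pass [t=1, t=56] → before → no.
snapshot [t=569, t=644] → after → no.
soundcheck [t=231, t=290] → after → no.
Result: load_test.

load_test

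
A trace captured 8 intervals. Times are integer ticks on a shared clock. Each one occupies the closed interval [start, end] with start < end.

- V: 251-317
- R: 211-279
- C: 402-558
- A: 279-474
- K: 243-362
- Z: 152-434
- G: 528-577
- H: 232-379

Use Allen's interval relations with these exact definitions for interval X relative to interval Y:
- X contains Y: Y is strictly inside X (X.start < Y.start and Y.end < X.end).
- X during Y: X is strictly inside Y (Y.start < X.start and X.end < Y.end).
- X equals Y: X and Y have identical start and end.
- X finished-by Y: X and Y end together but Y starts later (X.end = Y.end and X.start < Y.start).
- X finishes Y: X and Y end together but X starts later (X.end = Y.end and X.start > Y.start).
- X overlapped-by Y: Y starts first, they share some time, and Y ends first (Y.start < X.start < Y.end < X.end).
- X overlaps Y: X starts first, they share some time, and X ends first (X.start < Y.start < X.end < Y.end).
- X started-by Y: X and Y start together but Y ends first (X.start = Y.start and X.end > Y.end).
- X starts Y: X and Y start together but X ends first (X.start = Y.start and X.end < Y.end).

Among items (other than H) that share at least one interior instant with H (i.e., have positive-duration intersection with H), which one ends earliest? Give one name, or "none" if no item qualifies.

Target H = [232, 379].
A [279, 474] → overlapped-by → candidate.
C [402, 558] → after → excluded.
G [528, 577] → after → excluded.
K [243, 362] → during → candidate.
R [211, 279] → overlaps → candidate.
V [251, 317] → during → candidate.
Z [152, 434] → contains → candidate.
Among candidates, earliest end is 279 → R.

R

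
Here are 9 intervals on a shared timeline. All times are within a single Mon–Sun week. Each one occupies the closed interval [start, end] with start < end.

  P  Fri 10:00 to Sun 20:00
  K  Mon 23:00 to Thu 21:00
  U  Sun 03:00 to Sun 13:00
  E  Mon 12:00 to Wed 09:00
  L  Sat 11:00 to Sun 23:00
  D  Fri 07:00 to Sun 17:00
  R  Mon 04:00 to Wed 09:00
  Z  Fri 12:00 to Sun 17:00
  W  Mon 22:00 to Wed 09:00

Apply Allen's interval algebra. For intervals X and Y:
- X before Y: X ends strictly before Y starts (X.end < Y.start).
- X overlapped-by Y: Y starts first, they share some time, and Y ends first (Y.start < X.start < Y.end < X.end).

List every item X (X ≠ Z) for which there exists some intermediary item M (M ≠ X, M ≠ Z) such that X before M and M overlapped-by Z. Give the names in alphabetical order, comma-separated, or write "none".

Target Z = [Fri 12:00, Sun 17:00].
Intermediaries M with M overlapped-by Z: L.
Via L — items with X before L: E, K, R, W.
Union: E, K, R, W.

E, K, R, W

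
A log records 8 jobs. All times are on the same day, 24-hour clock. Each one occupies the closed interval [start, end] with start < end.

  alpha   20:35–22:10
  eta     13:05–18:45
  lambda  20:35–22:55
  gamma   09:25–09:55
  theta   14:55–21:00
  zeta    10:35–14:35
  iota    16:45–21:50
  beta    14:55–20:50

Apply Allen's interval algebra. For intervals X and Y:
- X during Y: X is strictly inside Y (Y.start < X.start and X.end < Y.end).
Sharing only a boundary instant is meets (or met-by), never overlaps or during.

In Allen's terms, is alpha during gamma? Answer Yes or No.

alpha = [20:35, 22:10], gamma = [09:25, 09:55].
Actual relation of alpha to gamma: after.
Asked whether 'during' holds → No.

No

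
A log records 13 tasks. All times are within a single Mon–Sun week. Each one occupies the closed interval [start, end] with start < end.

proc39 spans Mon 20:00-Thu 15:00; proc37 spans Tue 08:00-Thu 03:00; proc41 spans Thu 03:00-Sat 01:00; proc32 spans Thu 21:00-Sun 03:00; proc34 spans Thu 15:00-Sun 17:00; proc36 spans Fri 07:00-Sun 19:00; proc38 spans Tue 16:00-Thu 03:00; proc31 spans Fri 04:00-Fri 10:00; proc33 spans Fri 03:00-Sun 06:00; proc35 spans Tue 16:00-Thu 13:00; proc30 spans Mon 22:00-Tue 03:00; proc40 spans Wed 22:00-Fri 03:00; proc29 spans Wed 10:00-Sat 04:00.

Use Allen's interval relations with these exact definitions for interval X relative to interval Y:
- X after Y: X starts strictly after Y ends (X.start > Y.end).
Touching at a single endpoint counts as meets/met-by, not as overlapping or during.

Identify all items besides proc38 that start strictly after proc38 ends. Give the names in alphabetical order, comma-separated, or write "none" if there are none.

proc31, proc32, proc33, proc34, proc36

Target proc38 = [Tue 16:00, Thu 03:00].
proc29 [Wed 10:00, Sat 04:00] → overlapped-by → no.
proc30 [Mon 22:00, Tue 03:00] → before → no.
proc31 [Fri 04:00, Fri 10:00] → after → yes.
proc32 [Thu 21:00, Sun 03:00] → after → yes.
proc33 [Fri 03:00, Sun 06:00] → after → yes.
proc34 [Thu 15:00, Sun 17:00] → after → yes.
proc35 [Tue 16:00, Thu 13:00] → started-by → no.
proc36 [Fri 07:00, Sun 19:00] → after → yes.
proc37 [Tue 08:00, Thu 03:00] → finished-by → no.
proc39 [Mon 20:00, Thu 15:00] → contains → no.
proc40 [Wed 22:00, Fri 03:00] → overlapped-by → no.
proc41 [Thu 03:00, Sat 01:00] → met-by → no.
Result: proc31, proc32, proc33, proc34, proc36.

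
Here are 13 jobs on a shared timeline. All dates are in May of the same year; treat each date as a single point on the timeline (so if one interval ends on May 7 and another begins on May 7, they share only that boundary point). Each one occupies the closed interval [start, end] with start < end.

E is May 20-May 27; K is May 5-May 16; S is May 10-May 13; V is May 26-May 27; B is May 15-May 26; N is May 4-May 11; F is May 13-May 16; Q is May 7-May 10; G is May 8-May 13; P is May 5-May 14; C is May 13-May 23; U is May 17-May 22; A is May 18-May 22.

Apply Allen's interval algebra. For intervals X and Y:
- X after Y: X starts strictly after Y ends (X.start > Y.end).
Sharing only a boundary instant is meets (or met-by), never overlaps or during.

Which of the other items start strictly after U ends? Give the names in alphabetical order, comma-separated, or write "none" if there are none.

V

Target U = [May 17, May 22].
A [May 18, May 22] → finishes → no.
B [May 15, May 26] → contains → no.
C [May 13, May 23] → contains → no.
E [May 20, May 27] → overlapped-by → no.
F [May 13, May 16] → before → no.
G [May 8, May 13] → before → no.
K [May 5, May 16] → before → no.
N [May 4, May 11] → before → no.
P [May 5, May 14] → before → no.
Q [May 7, May 10] → before → no.
S [May 10, May 13] → before → no.
V [May 26, May 27] → after → yes.
Result: V.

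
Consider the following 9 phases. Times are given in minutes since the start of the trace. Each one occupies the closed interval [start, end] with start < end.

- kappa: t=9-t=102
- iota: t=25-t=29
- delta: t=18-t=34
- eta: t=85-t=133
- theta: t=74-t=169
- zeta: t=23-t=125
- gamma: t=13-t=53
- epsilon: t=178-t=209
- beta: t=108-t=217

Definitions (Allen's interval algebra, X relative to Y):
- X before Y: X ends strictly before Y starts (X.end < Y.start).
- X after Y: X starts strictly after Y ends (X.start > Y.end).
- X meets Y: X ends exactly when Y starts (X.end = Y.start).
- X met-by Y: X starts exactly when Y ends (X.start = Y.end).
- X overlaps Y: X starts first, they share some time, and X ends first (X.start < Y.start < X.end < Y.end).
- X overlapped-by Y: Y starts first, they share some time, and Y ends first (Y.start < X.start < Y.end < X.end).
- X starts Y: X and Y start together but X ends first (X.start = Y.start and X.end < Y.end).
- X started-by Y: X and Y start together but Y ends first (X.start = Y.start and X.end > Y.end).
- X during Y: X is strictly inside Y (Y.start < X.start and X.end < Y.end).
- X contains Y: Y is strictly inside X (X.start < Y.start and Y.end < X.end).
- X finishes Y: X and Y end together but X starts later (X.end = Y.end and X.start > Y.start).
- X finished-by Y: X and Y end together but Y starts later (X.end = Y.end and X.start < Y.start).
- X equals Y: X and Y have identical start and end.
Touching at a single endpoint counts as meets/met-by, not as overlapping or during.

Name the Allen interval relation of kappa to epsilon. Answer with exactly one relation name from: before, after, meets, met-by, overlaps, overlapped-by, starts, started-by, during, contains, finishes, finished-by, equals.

kappa = [t=9, t=102]; epsilon = [t=178, t=209].
Compare endpoints: kappa.start < epsilon.start, kappa.start < epsilon.end, kappa.end < epsilon.start, kappa.end < epsilon.end.
That pattern is 'before'.

before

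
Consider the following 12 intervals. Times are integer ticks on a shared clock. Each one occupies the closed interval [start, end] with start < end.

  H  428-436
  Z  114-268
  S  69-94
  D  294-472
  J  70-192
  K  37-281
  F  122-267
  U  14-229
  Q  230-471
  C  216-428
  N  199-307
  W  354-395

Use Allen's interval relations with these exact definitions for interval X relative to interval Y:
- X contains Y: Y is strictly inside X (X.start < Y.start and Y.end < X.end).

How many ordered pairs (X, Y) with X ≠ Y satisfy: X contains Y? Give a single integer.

12

Checking all 132 ordered pairs for relation 'contains'; matching pairs in alphabetical order:
(C, W): C contains W ✓
(D, H): D contains H ✓
(D, W): D contains W ✓
(K, F): K contains F ✓
(K, J): K contains J ✓
(K, S): K contains S ✓
(K, Z): K contains Z ✓
(Q, H): Q contains H ✓
(Q, W): Q contains W ✓
(U, J): U contains J ✓
(U, S): U contains S ✓
(Z, F): Z contains F ✓
Count: 12.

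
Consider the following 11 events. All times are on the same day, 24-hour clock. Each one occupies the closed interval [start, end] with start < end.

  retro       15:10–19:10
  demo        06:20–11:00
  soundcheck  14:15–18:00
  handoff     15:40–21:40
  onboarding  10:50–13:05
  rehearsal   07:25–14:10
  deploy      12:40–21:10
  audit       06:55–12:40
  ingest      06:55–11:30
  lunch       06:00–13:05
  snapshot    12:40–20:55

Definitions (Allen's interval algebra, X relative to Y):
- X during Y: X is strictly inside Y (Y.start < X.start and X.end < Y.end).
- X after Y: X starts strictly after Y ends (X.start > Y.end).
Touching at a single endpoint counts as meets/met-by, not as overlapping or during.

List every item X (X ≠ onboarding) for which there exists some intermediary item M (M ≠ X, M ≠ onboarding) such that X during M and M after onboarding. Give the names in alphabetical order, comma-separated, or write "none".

Target onboarding = [10:50, 13:05].
Intermediaries M with M after onboarding: handoff, retro, soundcheck.
Via handoff — items with X during handoff: none.
Via retro — items with X during retro: none.
Via soundcheck — items with X during soundcheck: none.
Union: none.

none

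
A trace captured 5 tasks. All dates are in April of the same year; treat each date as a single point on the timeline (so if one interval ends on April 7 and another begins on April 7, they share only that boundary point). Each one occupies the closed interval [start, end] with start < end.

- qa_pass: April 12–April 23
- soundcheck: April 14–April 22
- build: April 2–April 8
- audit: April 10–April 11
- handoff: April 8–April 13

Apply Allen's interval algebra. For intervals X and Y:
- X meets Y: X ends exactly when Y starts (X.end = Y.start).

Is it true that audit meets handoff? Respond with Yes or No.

audit = [April 10, April 11], handoff = [April 8, April 13].
Actual relation of audit to handoff: during.
Asked whether 'meets' holds → No.

No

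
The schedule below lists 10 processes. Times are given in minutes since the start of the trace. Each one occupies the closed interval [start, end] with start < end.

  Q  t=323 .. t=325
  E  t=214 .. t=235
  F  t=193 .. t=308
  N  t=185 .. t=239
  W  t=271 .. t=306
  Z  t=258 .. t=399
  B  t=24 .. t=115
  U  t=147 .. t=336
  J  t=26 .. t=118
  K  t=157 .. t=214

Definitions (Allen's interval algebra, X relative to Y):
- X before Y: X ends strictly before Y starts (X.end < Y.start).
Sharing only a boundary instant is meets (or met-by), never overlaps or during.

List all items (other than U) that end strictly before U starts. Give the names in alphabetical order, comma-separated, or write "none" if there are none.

Target U = [t=147, t=336].
B [t=24, t=115] → before → yes.
E [t=214, t=235] → during → no.
F [t=193, t=308] → during → no.
J [t=26, t=118] → before → yes.
K [t=157, t=214] → during → no.
N [t=185, t=239] → during → no.
Q [t=323, t=325] → during → no.
W [t=271, t=306] → during → no.
Z [t=258, t=399] → overlapped-by → no.
Result: B, J.

B, J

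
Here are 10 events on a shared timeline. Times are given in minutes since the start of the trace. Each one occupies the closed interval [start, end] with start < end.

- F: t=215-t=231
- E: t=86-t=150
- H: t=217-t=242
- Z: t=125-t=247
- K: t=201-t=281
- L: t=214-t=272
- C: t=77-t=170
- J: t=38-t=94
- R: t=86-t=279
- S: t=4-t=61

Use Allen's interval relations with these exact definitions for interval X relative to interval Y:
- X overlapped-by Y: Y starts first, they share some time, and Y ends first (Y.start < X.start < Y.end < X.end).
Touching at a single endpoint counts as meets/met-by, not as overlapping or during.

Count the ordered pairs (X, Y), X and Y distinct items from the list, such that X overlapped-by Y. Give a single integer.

11

Checking all 90 ordered pairs for relation 'overlapped-by'; matching pairs in alphabetical order:
(C, J): C overlapped-by J ✓
(E, J): E overlapped-by J ✓
(H, F): H overlapped-by F ✓
(J, S): J overlapped-by S ✓
(K, R): K overlapped-by R ✓
(K, Z): K overlapped-by Z ✓
(L, Z): L overlapped-by Z ✓
(R, C): R overlapped-by C ✓
(R, J): R overlapped-by J ✓
(Z, C): Z overlapped-by C ✓
(Z, E): Z overlapped-by E ✓
Count: 11.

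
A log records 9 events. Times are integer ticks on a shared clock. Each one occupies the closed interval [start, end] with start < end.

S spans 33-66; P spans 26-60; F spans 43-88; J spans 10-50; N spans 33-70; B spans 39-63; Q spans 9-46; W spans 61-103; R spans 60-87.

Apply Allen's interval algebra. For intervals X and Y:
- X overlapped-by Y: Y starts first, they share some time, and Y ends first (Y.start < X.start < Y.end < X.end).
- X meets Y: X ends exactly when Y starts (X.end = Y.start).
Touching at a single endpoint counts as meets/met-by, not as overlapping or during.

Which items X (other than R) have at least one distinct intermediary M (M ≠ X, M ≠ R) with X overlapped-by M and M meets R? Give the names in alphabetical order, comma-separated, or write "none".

Target R = [60, 87].
Intermediaries M with M meets R: P.
Via P — items with X overlapped-by P: B, F, N, S.
Union: B, F, N, S.

B, F, N, S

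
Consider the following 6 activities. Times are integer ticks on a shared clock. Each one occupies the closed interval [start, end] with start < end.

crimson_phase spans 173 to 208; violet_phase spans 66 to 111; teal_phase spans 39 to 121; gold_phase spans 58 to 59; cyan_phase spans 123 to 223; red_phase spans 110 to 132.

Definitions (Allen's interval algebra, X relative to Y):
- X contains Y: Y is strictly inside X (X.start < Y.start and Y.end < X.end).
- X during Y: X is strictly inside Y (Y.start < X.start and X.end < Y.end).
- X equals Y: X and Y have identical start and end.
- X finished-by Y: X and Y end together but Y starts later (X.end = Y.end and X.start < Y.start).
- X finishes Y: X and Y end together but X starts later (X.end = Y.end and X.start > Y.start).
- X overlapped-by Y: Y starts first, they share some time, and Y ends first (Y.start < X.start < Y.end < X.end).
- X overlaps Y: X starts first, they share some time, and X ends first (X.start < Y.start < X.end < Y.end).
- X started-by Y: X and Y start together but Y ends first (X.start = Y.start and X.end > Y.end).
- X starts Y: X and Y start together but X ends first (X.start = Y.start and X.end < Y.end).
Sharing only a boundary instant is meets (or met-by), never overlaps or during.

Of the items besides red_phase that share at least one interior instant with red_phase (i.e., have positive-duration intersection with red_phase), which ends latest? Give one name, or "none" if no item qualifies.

Target red_phase = [110, 132].
crimson_phase [173, 208] → after → excluded.
cyan_phase [123, 223] → overlapped-by → candidate.
gold_phase [58, 59] → before → excluded.
teal_phase [39, 121] → overlaps → candidate.
violet_phase [66, 111] → overlaps → candidate.
Among candidates, latest end is 223 → cyan_phase.

cyan_phase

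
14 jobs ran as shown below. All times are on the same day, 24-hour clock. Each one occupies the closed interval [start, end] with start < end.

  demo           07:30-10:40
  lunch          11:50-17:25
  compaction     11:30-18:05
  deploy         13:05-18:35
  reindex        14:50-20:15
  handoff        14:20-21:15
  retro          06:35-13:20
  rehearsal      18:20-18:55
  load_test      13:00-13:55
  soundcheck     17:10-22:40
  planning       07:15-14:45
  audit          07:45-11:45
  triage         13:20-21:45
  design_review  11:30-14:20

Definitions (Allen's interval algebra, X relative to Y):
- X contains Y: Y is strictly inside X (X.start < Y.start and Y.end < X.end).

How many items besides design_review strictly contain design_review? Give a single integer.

1

Target design_review = [11:30, 14:20].
audit [07:45, 11:45] → overlaps → no.
compaction [11:30, 18:05] → started-by → no.
demo [07:30, 10:40] → before → no.
deploy [13:05, 18:35] → overlapped-by → no.
handoff [14:20, 21:15] → met-by → no.
load_test [13:00, 13:55] → during → no.
lunch [11:50, 17:25] → overlapped-by → no.
planning [07:15, 14:45] → contains → counts.
rehearsal [18:20, 18:55] → after → no.
reindex [14:50, 20:15] → after → no.
retro [06:35, 13:20] → overlaps → no.
soundcheck [17:10, 22:40] → after → no.
triage [13:20, 21:45] → overlapped-by → no.
Total: 1.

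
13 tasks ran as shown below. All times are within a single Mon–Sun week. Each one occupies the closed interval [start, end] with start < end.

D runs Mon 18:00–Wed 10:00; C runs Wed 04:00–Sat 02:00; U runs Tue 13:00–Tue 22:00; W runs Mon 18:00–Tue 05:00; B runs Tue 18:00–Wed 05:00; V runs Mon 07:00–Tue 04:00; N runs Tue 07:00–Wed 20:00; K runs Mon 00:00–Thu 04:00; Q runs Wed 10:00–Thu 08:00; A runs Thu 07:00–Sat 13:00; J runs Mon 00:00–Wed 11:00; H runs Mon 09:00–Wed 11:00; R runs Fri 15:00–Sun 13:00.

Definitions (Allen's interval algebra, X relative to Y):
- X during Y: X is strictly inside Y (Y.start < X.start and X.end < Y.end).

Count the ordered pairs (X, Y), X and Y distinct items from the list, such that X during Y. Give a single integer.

21

Checking all 156 ordered pairs for relation 'during'; matching pairs in alphabetical order:
(B, D): B during D ✓
(B, H): B during H ✓
(B, J): B during J ✓
(B, K): B during K ✓
(B, N): B during N ✓
(D, H): D during H ✓
(D, J): D during J ✓
(D, K): D during K ✓
(H, K): H during K ✓
(N, K): N during K ✓
(Q, C): Q during C ✓
(U, D): U during D ✓
(U, H): U during H ✓
(U, J): U during J ✓
(U, K): U during K ✓
(U, N): U during N ✓
(V, J): V during J ✓
(V, K): V during K ✓
(W, H): W during H ✓
(W, J): W during J ✓
(W, K): W during K ✓
Count: 21.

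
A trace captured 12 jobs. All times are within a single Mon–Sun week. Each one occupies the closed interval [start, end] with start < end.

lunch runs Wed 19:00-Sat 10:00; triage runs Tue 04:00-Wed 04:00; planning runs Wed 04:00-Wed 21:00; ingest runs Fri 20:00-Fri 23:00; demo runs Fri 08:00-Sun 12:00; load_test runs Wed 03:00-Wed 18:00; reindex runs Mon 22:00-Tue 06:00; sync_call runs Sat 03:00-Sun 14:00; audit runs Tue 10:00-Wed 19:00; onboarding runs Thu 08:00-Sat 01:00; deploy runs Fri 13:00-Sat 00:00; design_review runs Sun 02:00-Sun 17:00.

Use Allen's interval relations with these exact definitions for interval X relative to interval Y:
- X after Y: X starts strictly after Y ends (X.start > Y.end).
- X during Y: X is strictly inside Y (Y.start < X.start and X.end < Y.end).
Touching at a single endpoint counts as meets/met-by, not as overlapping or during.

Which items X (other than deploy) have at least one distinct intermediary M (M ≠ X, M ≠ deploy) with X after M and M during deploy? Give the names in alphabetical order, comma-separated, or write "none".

design_review, sync_call

Target deploy = [Fri 13:00, Sat 00:00].
Intermediaries M with M during deploy: ingest.
Via ingest — items with X after ingest: design_review, sync_call.
Union: design_review, sync_call.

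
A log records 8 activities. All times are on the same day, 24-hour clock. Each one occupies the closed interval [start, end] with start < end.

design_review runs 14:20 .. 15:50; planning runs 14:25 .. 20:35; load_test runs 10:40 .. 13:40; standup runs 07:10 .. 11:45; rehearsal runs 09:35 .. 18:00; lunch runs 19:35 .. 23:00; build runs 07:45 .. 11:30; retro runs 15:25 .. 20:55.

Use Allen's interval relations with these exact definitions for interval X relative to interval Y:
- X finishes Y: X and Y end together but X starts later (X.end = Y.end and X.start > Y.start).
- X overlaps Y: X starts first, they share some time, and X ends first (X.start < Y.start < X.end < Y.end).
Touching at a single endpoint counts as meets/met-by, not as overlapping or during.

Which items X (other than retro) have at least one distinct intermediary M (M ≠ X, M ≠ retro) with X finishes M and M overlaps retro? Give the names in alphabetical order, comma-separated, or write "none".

none

Target retro = [15:25, 20:55].
Intermediaries M with M overlaps retro: design_review, planning, rehearsal.
Via design_review — items with X finishes design_review: none.
Via planning — items with X finishes planning: none.
Via rehearsal — items with X finishes rehearsal: none.
Union: none.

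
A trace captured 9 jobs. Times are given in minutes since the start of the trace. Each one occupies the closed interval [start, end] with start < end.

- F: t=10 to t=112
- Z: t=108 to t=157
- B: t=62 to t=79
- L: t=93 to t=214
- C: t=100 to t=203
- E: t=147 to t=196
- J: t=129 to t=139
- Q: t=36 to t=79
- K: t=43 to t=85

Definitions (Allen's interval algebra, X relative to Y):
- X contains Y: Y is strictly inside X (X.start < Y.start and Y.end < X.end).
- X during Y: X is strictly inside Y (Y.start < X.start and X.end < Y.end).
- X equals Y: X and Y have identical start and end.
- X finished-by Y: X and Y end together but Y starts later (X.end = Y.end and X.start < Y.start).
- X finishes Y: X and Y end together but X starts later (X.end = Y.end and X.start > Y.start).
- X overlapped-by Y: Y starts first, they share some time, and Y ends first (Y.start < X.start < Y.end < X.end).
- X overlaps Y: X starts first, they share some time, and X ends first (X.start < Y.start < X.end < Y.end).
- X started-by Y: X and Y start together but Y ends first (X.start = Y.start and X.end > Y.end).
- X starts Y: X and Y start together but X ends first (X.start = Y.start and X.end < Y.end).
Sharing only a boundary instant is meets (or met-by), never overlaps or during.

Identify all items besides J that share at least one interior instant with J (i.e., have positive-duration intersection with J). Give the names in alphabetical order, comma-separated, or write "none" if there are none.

Target J = [t=129, t=139].
B [t=62, t=79] → before → no.
C [t=100, t=203] → contains → yes.
E [t=147, t=196] → after → no.
F [t=10, t=112] → before → no.
K [t=43, t=85] → before → no.
L [t=93, t=214] → contains → yes.
Q [t=36, t=79] → before → no.
Z [t=108, t=157] → contains → yes.
Result: C, L, Z.

C, L, Z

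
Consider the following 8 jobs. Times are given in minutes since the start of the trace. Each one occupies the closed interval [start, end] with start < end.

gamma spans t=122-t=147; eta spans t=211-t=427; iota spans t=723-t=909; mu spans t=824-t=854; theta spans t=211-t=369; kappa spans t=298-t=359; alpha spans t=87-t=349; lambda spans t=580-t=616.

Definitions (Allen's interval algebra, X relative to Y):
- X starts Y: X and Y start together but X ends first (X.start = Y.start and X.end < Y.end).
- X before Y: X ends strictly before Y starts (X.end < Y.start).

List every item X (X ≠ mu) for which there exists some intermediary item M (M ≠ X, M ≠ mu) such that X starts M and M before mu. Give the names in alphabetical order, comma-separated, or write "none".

theta

Target mu = [t=824, t=854].
Intermediaries M with M before mu: alpha, eta, gamma, kappa, lambda, theta.
Via alpha — items with X starts alpha: none.
Via eta — items with X starts eta: theta.
Via gamma — items with X starts gamma: none.
Via kappa — items with X starts kappa: none.
Via lambda — items with X starts lambda: none.
Via theta — items with X starts theta: none.
Union: theta.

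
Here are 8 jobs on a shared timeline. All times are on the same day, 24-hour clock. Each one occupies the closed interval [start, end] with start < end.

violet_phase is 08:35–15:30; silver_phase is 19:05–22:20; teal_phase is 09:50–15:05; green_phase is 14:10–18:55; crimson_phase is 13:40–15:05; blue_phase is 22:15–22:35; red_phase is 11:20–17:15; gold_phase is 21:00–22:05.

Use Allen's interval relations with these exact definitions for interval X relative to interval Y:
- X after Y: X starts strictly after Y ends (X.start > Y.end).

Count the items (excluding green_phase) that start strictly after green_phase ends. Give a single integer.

Target green_phase = [14:10, 18:55].
blue_phase [22:15, 22:35] → after → counts.
crimson_phase [13:40, 15:05] → overlaps → no.
gold_phase [21:00, 22:05] → after → counts.
red_phase [11:20, 17:15] → overlaps → no.
silver_phase [19:05, 22:20] → after → counts.
teal_phase [09:50, 15:05] → overlaps → no.
violet_phase [08:35, 15:30] → overlaps → no.
Total: 3.

3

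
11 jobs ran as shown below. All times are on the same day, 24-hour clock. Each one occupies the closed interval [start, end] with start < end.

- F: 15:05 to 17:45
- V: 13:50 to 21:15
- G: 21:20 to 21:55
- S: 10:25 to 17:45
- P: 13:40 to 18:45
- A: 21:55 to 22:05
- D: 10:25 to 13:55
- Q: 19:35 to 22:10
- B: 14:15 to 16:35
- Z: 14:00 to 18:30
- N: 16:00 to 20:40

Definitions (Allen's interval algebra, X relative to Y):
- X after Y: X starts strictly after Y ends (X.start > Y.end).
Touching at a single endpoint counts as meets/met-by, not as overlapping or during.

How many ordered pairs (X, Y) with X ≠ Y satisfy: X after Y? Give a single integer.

Checking all 110 ordered pairs for relation 'after'; matching pairs in alphabetical order:
(A, B): A after B ✓
(A, D): A after D ✓
(A, F): A after F ✓
(A, N): A after N ✓
(A, P): A after P ✓
(A, S): A after S ✓
(A, V): A after V ✓
(A, Z): A after Z ✓
(B, D): B after D ✓
(F, D): F after D ✓
(G, B): G after B ✓
(G, D): G after D ✓
(G, F): G after F ✓
(G, N): G after N ✓
(G, P): G after P ✓
(G, S): G after S ✓
(G, V): G after V ✓
(G, Z): G after Z ✓
(N, D): N after D ✓
(Q, B): Q after B ✓
(Q, D): Q after D ✓
(Q, F): Q after F ✓
(Q, P): Q after P ✓
(Q, S): Q after S ✓
... plus 2 further pairs not listed.
Count: 26.

26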